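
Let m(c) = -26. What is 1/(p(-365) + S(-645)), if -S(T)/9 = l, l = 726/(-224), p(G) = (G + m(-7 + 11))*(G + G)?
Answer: 112/31971427 ≈ 3.5031e-6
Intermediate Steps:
p(G) = 2*G*(-26 + G) (p(G) = (G - 26)*(G + G) = (-26 + G)*(2*G) = 2*G*(-26 + G))
l = -363/112 (l = 726*(-1/224) = -363/112 ≈ -3.2411)
S(T) = 3267/112 (S(T) = -9*(-363/112) = 3267/112)
1/(p(-365) + S(-645)) = 1/(2*(-365)*(-26 - 365) + 3267/112) = 1/(2*(-365)*(-391) + 3267/112) = 1/(285430 + 3267/112) = 1/(31971427/112) = 112/31971427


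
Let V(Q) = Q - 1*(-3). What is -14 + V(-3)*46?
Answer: -14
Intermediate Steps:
V(Q) = 3 + Q (V(Q) = Q + 3 = 3 + Q)
-14 + V(-3)*46 = -14 + (3 - 3)*46 = -14 + 0*46 = -14 + 0 = -14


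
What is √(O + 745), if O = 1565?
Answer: √2310 ≈ 48.062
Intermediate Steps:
√(O + 745) = √(1565 + 745) = √2310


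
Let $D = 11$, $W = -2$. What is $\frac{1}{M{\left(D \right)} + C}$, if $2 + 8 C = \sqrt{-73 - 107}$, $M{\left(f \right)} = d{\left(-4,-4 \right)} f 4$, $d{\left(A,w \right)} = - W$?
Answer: $\frac{78}{6847} - \frac{2 i \sqrt{5}}{20541} \approx 0.011392 - 0.00021772 i$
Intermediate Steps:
$d{\left(A,w \right)} = 2$ ($d{\left(A,w \right)} = \left(-1\right) \left(-2\right) = 2$)
$M{\left(f \right)} = 8 f$ ($M{\left(f \right)} = 2 f 4 = 8 f$)
$C = - \frac{1}{4} + \frac{3 i \sqrt{5}}{4}$ ($C = - \frac{1}{4} + \frac{\sqrt{-73 - 107}}{8} = - \frac{1}{4} + \frac{\sqrt{-180}}{8} = - \frac{1}{4} + \frac{6 i \sqrt{5}}{8} = - \frac{1}{4} + \frac{3 i \sqrt{5}}{4} \approx -0.25 + 1.6771 i$)
$\frac{1}{M{\left(D \right)} + C} = \frac{1}{8 \cdot 11 - \left(\frac{1}{4} - \frac{3 i \sqrt{5}}{4}\right)} = \frac{1}{88 - \left(\frac{1}{4} - \frac{3 i \sqrt{5}}{4}\right)} = \frac{1}{\frac{351}{4} + \frac{3 i \sqrt{5}}{4}}$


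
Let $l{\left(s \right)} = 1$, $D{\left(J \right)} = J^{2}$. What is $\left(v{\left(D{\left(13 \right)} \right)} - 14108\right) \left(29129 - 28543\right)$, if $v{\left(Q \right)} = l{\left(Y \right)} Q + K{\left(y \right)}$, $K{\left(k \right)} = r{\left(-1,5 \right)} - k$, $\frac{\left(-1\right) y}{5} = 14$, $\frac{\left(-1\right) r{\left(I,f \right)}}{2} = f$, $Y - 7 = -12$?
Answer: $-8133094$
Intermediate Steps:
$Y = -5$ ($Y = 7 - 12 = -5$)
$r{\left(I,f \right)} = - 2 f$
$y = -70$ ($y = \left(-5\right) 14 = -70$)
$K{\left(k \right)} = -10 - k$ ($K{\left(k \right)} = \left(-2\right) 5 - k = -10 - k$)
$v{\left(Q \right)} = 60 + Q$ ($v{\left(Q \right)} = 1 Q - -60 = Q + \left(-10 + 70\right) = Q + 60 = 60 + Q$)
$\left(v{\left(D{\left(13 \right)} \right)} - 14108\right) \left(29129 - 28543\right) = \left(\left(60 + 13^{2}\right) - 14108\right) \left(29129 - 28543\right) = \left(\left(60 + 169\right) - 14108\right) 586 = \left(229 - 14108\right) 586 = \left(-13879\right) 586 = -8133094$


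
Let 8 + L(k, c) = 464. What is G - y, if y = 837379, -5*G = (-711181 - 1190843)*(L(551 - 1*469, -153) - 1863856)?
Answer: -708847141699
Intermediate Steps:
L(k, c) = 456 (L(k, c) = -8 + 464 = 456)
G = -708846304320 (G = -(-711181 - 1190843)*(456 - 1863856)/5 = -(-1902024)*(-1863400)/5 = -1/5*3544231521600 = -708846304320)
G - y = -708846304320 - 1*837379 = -708846304320 - 837379 = -708847141699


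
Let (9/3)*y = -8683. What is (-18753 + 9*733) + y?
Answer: -45151/3 ≈ -15050.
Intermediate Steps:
y = -8683/3 (y = (1/3)*(-8683) = -8683/3 ≈ -2894.3)
(-18753 + 9*733) + y = (-18753 + 9*733) - 8683/3 = (-18753 + 6597) - 8683/3 = -12156 - 8683/3 = -45151/3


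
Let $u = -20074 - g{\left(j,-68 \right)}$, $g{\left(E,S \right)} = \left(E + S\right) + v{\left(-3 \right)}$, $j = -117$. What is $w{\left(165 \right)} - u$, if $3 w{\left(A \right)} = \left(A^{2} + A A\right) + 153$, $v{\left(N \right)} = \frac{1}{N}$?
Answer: $\frac{114269}{3} \approx 38090.0$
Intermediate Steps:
$w{\left(A \right)} = 51 + \frac{2 A^{2}}{3}$ ($w{\left(A \right)} = \frac{\left(A^{2} + A A\right) + 153}{3} = \frac{\left(A^{2} + A^{2}\right) + 153}{3} = \frac{2 A^{2} + 153}{3} = \frac{153 + 2 A^{2}}{3} = 51 + \frac{2 A^{2}}{3}$)
$g{\left(E,S \right)} = - \frac{1}{3} + E + S$ ($g{\left(E,S \right)} = \left(E + S\right) + \frac{1}{-3} = \left(E + S\right) - \frac{1}{3} = - \frac{1}{3} + E + S$)
$u = - \frac{59666}{3}$ ($u = -20074 - \left(- \frac{1}{3} - 117 - 68\right) = -20074 - - \frac{556}{3} = -20074 + \frac{556}{3} = - \frac{59666}{3} \approx -19889.0$)
$w{\left(165 \right)} - u = \left(51 + \frac{2 \cdot 165^{2}}{3}\right) - - \frac{59666}{3} = \left(51 + \frac{2}{3} \cdot 27225\right) + \frac{59666}{3} = \left(51 + 18150\right) + \frac{59666}{3} = 18201 + \frac{59666}{3} = \frac{114269}{3}$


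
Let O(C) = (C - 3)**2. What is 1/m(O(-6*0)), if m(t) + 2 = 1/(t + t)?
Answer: -18/35 ≈ -0.51429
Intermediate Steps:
O(C) = (-3 + C)**2
m(t) = -2 + 1/(2*t) (m(t) = -2 + 1/(t + t) = -2 + 1/(2*t))
1/m(O(-6*0)) = 1/(-2 + 1/(2*((-3 - 6*0)**2))) = 1/(-2 + 1/(2*((-3 + 0)**2))) = 1/(-2 + 1/(2*((-3)**2))) = 1/(-2 + (1/2)/9) = 1/(-2 + (1/2)*(1/9)) = 1/(-2 + 1/18) = 1/(-35/18) = -18/35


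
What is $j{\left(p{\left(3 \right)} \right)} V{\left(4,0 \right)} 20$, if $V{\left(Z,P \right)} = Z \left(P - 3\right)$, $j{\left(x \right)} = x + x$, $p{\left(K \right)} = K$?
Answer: $-1440$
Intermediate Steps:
$j{\left(x \right)} = 2 x$
$V{\left(Z,P \right)} = Z \left(-3 + P\right)$
$j{\left(p{\left(3 \right)} \right)} V{\left(4,0 \right)} 20 = 2 \cdot 3 \cdot 4 \left(-3 + 0\right) 20 = 6 \cdot 4 \left(-3\right) 20 = 6 \left(-12\right) 20 = \left(-72\right) 20 = -1440$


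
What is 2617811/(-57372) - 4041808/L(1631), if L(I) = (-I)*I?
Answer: -961701731285/21802679556 ≈ -44.109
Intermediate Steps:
L(I) = -I**2
2617811/(-57372) - 4041808/L(1631) = 2617811/(-57372) - 4041808/((-1*1631**2)) = 2617811*(-1/57372) - 4041808/((-1*2660161)) = -373973/8196 - 4041808/(-2660161) = -373973/8196 - 4041808*(-1/2660161) = -373973/8196 + 4041808/2660161 = -961701731285/21802679556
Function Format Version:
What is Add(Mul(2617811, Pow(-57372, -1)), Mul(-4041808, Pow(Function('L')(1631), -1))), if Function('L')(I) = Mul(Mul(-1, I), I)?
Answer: Rational(-961701731285, 21802679556) ≈ -44.109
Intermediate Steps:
Function('L')(I) = Mul(-1, Pow(I, 2))
Add(Mul(2617811, Pow(-57372, -1)), Mul(-4041808, Pow(Function('L')(1631), -1))) = Add(Mul(2617811, Pow(-57372, -1)), Mul(-4041808, Pow(Mul(-1, Pow(1631, 2)), -1))) = Add(Mul(2617811, Rational(-1, 57372)), Mul(-4041808, Pow(Mul(-1, 2660161), -1))) = Add(Rational(-373973, 8196), Mul(-4041808, Pow(-2660161, -1))) = Add(Rational(-373973, 8196), Mul(-4041808, Rational(-1, 2660161))) = Add(Rational(-373973, 8196), Rational(4041808, 2660161)) = Rational(-961701731285, 21802679556)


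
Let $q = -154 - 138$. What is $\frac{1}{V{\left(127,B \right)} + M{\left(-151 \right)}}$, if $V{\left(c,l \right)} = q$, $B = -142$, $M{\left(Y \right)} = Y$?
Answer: $- \frac{1}{443} \approx -0.0022573$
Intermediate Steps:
$q = -292$ ($q = -154 - 138 = -292$)
$V{\left(c,l \right)} = -292$
$\frac{1}{V{\left(127,B \right)} + M{\left(-151 \right)}} = \frac{1}{-292 - 151} = \frac{1}{-443} = - \frac{1}{443}$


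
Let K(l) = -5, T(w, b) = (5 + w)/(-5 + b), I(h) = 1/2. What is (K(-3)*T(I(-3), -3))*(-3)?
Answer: -165/16 ≈ -10.313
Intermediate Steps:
I(h) = 1/2
T(w, b) = (5 + w)/(-5 + b)
(K(-3)*T(I(-3), -3))*(-3) = -5*(5 + 1/2)/(-5 - 3)*(-3) = -5*11/((-8)*2)*(-3) = -(-5)*11/(8*2)*(-3) = -5*(-11/16)*(-3) = (55/16)*(-3) = -165/16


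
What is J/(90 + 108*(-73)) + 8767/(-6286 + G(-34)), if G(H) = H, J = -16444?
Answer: 17798041/24629040 ≈ 0.72264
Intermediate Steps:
J/(90 + 108*(-73)) + 8767/(-6286 + G(-34)) = -16444/(90 + 108*(-73)) + 8767/(-6286 - 34) = -16444/(90 - 7884) + 8767/(-6320) = -16444/(-7794) + 8767*(-1/6320) = -16444*(-1/7794) - 8767/6320 = 8222/3897 - 8767/6320 = 17798041/24629040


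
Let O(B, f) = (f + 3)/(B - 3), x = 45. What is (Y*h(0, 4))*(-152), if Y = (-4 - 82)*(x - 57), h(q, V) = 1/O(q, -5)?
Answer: -235296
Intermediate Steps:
O(B, f) = (3 + f)/(-3 + B)
h(q, V) = 3/2 - q/2 (h(q, V) = 1/((3 - 5)/(-3 + q)) = 1/(-2/(-3 + q)) = 3/2 - q/2)
Y = 1032 (Y = (-4 - 82)*(45 - 57) = -86*(-12) = 1032)
(Y*h(0, 4))*(-152) = (1032*(3/2 - 1/2*0))*(-152) = (1032*(3/2 + 0))*(-152) = (1032*(3/2))*(-152) = 1548*(-152) = -235296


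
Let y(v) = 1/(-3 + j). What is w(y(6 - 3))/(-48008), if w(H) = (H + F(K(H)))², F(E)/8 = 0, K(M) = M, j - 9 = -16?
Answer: -1/4800800 ≈ -2.0830e-7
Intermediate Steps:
j = -7 (j = 9 - 16 = -7)
F(E) = 0 (F(E) = 8*0 = 0)
y(v) = -⅒ (y(v) = 1/(-3 - 7) = 1/(-10) = -⅒)
w(H) = H² (w(H) = (H + 0)² = H²)
w(y(6 - 3))/(-48008) = (-⅒)²/(-48008) = (1/100)*(-1/48008) = -1/4800800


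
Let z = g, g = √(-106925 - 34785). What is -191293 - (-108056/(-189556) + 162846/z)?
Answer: -9065210991/47389 + 81423*I*√141710/70855 ≈ -1.9129e+5 + 432.59*I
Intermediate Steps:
g = I*√141710 (g = √(-141710) = I*√141710 ≈ 376.44*I)
z = I*√141710 ≈ 376.44*I
-191293 - (-108056/(-189556) + 162846/z) = -191293 - (-108056/(-189556) + 162846/((I*√141710))) = -191293 - (-108056*(-1/189556) + 162846*(-I*√141710/141710)) = -191293 - (27014/47389 - 81423*I*√141710/70855) = -191293 + (-27014/47389 + 81423*I*√141710/70855) = -9065210991/47389 + 81423*I*√141710/70855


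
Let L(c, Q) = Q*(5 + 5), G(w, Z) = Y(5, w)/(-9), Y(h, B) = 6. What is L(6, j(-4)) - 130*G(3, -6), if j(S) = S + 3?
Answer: 230/3 ≈ 76.667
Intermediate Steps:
G(w, Z) = -2/3 (G(w, Z) = 6/(-9) = 6*(-1/9) = -2/3)
j(S) = 3 + S
L(c, Q) = 10*Q (L(c, Q) = Q*10 = 10*Q)
L(6, j(-4)) - 130*G(3, -6) = 10*(3 - 4) - 130*(-2/3) = 10*(-1) + 260/3 = -10 + 260/3 = 230/3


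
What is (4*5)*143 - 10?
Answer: 2850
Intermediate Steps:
(4*5)*143 - 10 = 20*143 - 10 = 2860 - 10 = 2850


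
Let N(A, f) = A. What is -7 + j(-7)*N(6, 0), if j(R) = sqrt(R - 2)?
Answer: -7 + 18*I ≈ -7.0 + 18.0*I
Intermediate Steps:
j(R) = sqrt(-2 + R)
-7 + j(-7)*N(6, 0) = -7 + sqrt(-2 - 7)*6 = -7 + sqrt(-9)*6 = -7 + (3*I)*6 = -7 + 18*I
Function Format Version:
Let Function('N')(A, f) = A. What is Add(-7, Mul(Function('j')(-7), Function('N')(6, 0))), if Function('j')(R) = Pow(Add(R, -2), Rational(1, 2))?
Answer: Add(-7, Mul(18, I)) ≈ Add(-7.0000, Mul(18.000, I))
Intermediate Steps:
Function('j')(R) = Pow(Add(-2, R), Rational(1, 2))
Add(-7, Mul(Function('j')(-7), Function('N')(6, 0))) = Add(-7, Mul(Pow(Add(-2, -7), Rational(1, 2)), 6)) = Add(-7, Mul(Pow(-9, Rational(1, 2)), 6)) = Add(-7, Mul(Mul(3, I), 6)) = Add(-7, Mul(18, I))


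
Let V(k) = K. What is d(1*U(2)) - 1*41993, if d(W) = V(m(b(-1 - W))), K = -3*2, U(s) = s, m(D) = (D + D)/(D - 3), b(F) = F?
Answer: -41999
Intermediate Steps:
m(D) = 2*D/(-3 + D) (m(D) = (2*D)/(-3 + D) = 2*D/(-3 + D))
K = -6
V(k) = -6
d(W) = -6
d(1*U(2)) - 1*41993 = -6 - 1*41993 = -6 - 41993 = -41999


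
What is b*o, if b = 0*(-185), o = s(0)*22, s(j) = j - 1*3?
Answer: 0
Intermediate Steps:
s(j) = -3 + j (s(j) = j - 3 = -3 + j)
o = -66 (o = (-3 + 0)*22 = -3*22 = -66)
b = 0
b*o = 0*(-66) = 0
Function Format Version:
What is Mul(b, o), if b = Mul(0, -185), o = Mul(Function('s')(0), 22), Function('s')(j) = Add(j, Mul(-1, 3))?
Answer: 0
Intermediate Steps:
Function('s')(j) = Add(-3, j) (Function('s')(j) = Add(j, -3) = Add(-3, j))
o = -66 (o = Mul(Add(-3, 0), 22) = Mul(-3, 22) = -66)
b = 0
Mul(b, o) = Mul(0, -66) = 0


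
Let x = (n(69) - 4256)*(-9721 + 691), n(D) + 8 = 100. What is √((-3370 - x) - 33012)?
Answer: I*√37637302 ≈ 6134.9*I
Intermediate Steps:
n(D) = 92 (n(D) = -8 + 100 = 92)
x = 37600920 (x = (92 - 4256)*(-9721 + 691) = -4164*(-9030) = 37600920)
√((-3370 - x) - 33012) = √((-3370 - 1*37600920) - 33012) = √((-3370 - 37600920) - 33012) = √(-37604290 - 33012) = √(-37637302) = I*√37637302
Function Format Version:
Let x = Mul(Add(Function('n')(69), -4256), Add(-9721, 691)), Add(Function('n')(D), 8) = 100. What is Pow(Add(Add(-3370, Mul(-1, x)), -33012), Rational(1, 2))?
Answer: Mul(I, Pow(37637302, Rational(1, 2))) ≈ Mul(6134.9, I)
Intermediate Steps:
Function('n')(D) = 92 (Function('n')(D) = Add(-8, 100) = 92)
x = 37600920 (x = Mul(Add(92, -4256), Add(-9721, 691)) = Mul(-4164, -9030) = 37600920)
Pow(Add(Add(-3370, Mul(-1, x)), -33012), Rational(1, 2)) = Pow(Add(Add(-3370, Mul(-1, 37600920)), -33012), Rational(1, 2)) = Pow(Add(Add(-3370, -37600920), -33012), Rational(1, 2)) = Pow(Add(-37604290, -33012), Rational(1, 2)) = Pow(-37637302, Rational(1, 2)) = Mul(I, Pow(37637302, Rational(1, 2)))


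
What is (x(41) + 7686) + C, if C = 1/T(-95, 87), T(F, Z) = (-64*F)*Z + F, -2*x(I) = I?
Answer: 8108029317/1057730 ≈ 7665.5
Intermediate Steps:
x(I) = -I/2
T(F, Z) = F - 64*F*Z (T(F, Z) = -64*F*Z + F = F - 64*F*Z)
C = 1/528865 (C = 1/(-95*(1 - 64*87)) = 1/(-95*(1 - 5568)) = 1/(-95*(-5567)) = 1/528865 ≈ 1.8908e-6)
(x(41) + 7686) + C = (-1/2*41 + 7686) + 1/528865 = (-41/2 + 7686) + 1/528865 = 15331/2 + 1/528865 = 8108029317/1057730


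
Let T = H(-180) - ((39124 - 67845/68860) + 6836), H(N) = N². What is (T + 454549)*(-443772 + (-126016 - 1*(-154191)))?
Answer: -2524051110458969/13772 ≈ -1.8327e+11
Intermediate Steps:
T = -186734751/13772 (T = (-180)² - ((39124 - 67845/68860) + 6836) = 32400 - ((39124 - 67845*1/68860) + 6836) = 32400 - ((39124 - 13569/13772) + 6836) = 32400 - (538802159/13772 + 6836) = 32400 - 1*632947551/13772 = 32400 - 632947551/13772 = -186734751/13772 ≈ -13559.)
(T + 454549)*(-443772 + (-126016 - 1*(-154191))) = (-186734751/13772 + 454549)*(-443772 + (-126016 - 1*(-154191))) = 6073314077*(-443772 + (-126016 + 154191))/13772 = 6073314077*(-443772 + 28175)/13772 = (6073314077/13772)*(-415597) = -2524051110458969/13772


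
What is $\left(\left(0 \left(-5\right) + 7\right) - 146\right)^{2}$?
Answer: $19321$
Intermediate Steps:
$\left(\left(0 \left(-5\right) + 7\right) - 146\right)^{2} = \left(\left(0 + 7\right) - 146\right)^{2} = \left(7 - 146\right)^{2} = \left(-139\right)^{2} = 19321$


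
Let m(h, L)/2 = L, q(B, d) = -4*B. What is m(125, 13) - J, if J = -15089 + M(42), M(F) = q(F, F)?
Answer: 15283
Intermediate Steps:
m(h, L) = 2*L
M(F) = -4*F
J = -15257 (J = -15089 - 4*42 = -15089 - 168 = -15257)
m(125, 13) - J = 2*13 - 1*(-15257) = 26 + 15257 = 15283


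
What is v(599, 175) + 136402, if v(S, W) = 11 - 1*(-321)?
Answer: 136734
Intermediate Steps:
v(S, W) = 332 (v(S, W) = 11 + 321 = 332)
v(599, 175) + 136402 = 332 + 136402 = 136734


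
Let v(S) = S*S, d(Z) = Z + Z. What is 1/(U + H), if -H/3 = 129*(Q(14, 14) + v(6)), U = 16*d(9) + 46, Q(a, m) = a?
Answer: -1/19016 ≈ -5.2587e-5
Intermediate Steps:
d(Z) = 2*Z
v(S) = S²
U = 334 (U = 16*(2*9) + 46 = 16*18 + 46 = 288 + 46 = 334)
H = -19350 (H = -387*(14 + 6²) = -387*(14 + 36) = -387*50 = -3*6450 = -19350)
1/(U + H) = 1/(334 - 19350) = 1/(-19016) = -1/19016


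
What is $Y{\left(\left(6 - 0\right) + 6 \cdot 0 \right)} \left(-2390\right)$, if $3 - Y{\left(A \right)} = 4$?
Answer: $2390$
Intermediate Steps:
$Y{\left(A \right)} = -1$ ($Y{\left(A \right)} = 3 - 4 = -1$)
$Y{\left(\left(6 - 0\right) + 6 \cdot 0 \right)} \left(-2390\right) = \left(-1\right) \left(-2390\right) = 2390$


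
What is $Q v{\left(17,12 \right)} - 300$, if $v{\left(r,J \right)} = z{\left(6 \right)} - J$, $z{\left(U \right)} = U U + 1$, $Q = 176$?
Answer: $4100$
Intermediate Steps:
$z{\left(U \right)} = 1 + U^{2}$ ($z{\left(U \right)} = U^{2} + 1 = 1 + U^{2}$)
$v{\left(r,J \right)} = 37 - J$ ($v{\left(r,J \right)} = \left(1 + 6^{2}\right) - J = \left(1 + 36\right) - J = 37 - J$)
$Q v{\left(17,12 \right)} - 300 = 176 \left(37 - 12\right) - 300 = 176 \cdot 25 - 300 = 4400 - 300 = 4100$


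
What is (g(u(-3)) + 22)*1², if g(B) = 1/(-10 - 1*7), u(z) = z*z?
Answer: 373/17 ≈ 21.941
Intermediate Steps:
u(z) = z²
g(B) = -1/17 (g(B) = 1/(-10 - 7) = 1/(-17) = -1/17)
(g(u(-3)) + 22)*1² = (-1/17 + 22)*1² = (373/17)*1 = 373/17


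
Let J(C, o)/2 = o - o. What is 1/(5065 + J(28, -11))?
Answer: 1/5065 ≈ 0.00019743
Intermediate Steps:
J(C, o) = 0 (J(C, o) = 2*(o - o) = 2*0 = 0)
1/(5065 + J(28, -11)) = 1/(5065 + 0) = 1/5065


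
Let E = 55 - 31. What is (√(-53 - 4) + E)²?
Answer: (24 + I*√57)² ≈ 519.0 + 362.39*I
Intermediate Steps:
E = 24
(√(-53 - 4) + E)² = (√(-53 - 4) + 24)² = (√(-57) + 24)² = (I*√57 + 24)² = (24 + I*√57)²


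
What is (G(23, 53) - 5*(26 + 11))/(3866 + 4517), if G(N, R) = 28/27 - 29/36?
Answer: -19955/905364 ≈ -0.022041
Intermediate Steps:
G(N, R) = 25/108 (G(N, R) = 28*(1/27) - 29*1/36 = 28/27 - 29/36 = 25/108)
(G(23, 53) - 5*(26 + 11))/(3866 + 4517) = (25/108 - 5*(26 + 11))/(3866 + 4517) = (25/108 - 5*37)/8383 = (25/108 - 185)*(1/8383) = -19955/108*1/8383 = -19955/905364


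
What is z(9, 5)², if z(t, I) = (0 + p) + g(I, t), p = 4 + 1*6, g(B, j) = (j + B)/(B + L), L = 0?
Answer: 4096/25 ≈ 163.84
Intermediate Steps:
g(B, j) = (B + j)/B (g(B, j) = (j + B)/(B + 0) = (B + j)/B)
p = 10 (p = 4 + 6 = 10)
z(t, I) = 10 + (I + t)/I (z(t, I) = (0 + 10) + (I + t)/I = 10 + (I + t)/I)
z(9, 5)² = (11 + 9/5)² = (64/5)² = 4096/25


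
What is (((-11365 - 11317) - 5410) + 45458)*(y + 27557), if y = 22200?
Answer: 864080062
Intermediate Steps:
(((-11365 - 11317) - 5410) + 45458)*(y + 27557) = (((-11365 - 11317) - 5410) + 45458)*(22200 + 27557) = ((-22682 - 5410) + 45458)*49757 = (-28092 + 45458)*49757 = 17366*49757 = 864080062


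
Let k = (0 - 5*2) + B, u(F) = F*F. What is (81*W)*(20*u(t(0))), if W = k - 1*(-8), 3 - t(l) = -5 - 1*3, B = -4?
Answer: -1176120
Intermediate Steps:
t(l) = 11 (t(l) = 3 - (-5 - 1*3) = 3 - (-5 - 3) = 3 - 1*(-8) = 3 + 8 = 11)
u(F) = F**2
k = -14 (k = (0 - 5*2) - 4 = (0 - 10) - 4 = -10 - 4 = -14)
W = -6 (W = -14 - 1*(-8) = -14 + 8 = -6)
(81*W)*(20*u(t(0))) = (81*(-6))*(20*11**2) = -9720*121 = -486*2420 = -1176120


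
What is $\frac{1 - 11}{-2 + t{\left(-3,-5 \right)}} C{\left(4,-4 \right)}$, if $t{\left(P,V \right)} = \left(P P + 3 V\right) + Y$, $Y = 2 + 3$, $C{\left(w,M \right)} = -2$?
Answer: $- \frac{20}{3} \approx -6.6667$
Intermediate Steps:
$Y = 5$
$t{\left(P,V \right)} = 5 + P^{2} + 3 V$ ($t{\left(P,V \right)} = \left(P P + 3 V\right) + 5 = \left(P^{2} + 3 V\right) + 5 = 5 + P^{2} + 3 V$)
$\frac{1 - 11}{-2 + t{\left(-3,-5 \right)}} C{\left(4,-4 \right)} = \frac{1 - 11}{-2 + \left(5 + \left(-3\right)^{2} + 3 \left(-5\right)\right)} \left(-2\right) = - \frac{10}{-2 + \left(5 + 9 - 15\right)} \left(-2\right) = - \frac{10}{-2 - 1} \left(-2\right) = - \frac{10}{-3} \left(-2\right) = \left(-10\right) \left(- \frac{1}{3}\right) \left(-2\right) = \frac{10}{3} \left(-2\right) = - \frac{20}{3}$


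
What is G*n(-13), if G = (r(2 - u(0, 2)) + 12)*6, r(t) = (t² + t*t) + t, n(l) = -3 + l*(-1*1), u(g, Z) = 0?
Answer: 1320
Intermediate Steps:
n(l) = -3 - l (n(l) = -3 + l*(-1) = -3 - l)
r(t) = t + 2*t² (r(t) = (t² + t²) + t = 2*t² + t = t + 2*t²)
G = 132 (G = ((2 - 1*0)*(1 + 2*(2 - 1*0)) + 12)*6 = ((2 + 0)*(1 + 2*(2 + 0)) + 12)*6 = (2*(1 + 2*2) + 12)*6 = (2*(1 + 4) + 12)*6 = (2*5 + 12)*6 = (10 + 12)*6 = 22*6 = 132)
G*n(-13) = 132*(-3 - 1*(-13)) = 132*(-3 + 13) = 132*10 = 1320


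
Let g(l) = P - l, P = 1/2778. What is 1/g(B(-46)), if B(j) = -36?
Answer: 2778/100009 ≈ 0.027777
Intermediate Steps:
P = 1/2778 ≈ 0.00035997
g(l) = 1/2778 - l
1/g(B(-46)) = 1/(1/2778 - 1*(-36)) = 1/(1/2778 + 36) = 1/(100009/2778) = 2778/100009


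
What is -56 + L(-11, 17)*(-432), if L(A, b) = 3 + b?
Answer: -8696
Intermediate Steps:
-56 + L(-11, 17)*(-432) = -56 + (3 + 17)*(-432) = -56 + 20*(-432) = -56 - 8640 = -8696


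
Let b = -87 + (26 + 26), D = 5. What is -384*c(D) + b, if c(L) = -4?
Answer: 1501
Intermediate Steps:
b = -35 (b = -87 + 52 = -35)
-384*c(D) + b = -384*(-4) - 35 = 1536 - 35 = 1501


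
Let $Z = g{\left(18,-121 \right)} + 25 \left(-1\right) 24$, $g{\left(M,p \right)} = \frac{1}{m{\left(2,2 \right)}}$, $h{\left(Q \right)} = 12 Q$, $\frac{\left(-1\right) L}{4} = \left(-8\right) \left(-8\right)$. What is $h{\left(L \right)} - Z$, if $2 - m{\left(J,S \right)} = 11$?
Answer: $- \frac{22247}{9} \approx -2471.9$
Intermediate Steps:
$L = -256$ ($L = - 4 \left(\left(-8\right) \left(-8\right)\right) = \left(-4\right) 64 = -256$)
$m{\left(J,S \right)} = -9$ ($m{\left(J,S \right)} = 2 - 11 = -9$)
$g{\left(M,p \right)} = - \frac{1}{9}$ ($g{\left(M,p \right)} = \frac{1}{-9} = - \frac{1}{9}$)
$Z = - \frac{5401}{9}$ ($Z = - \frac{1}{9} + 25 \left(-1\right) 24 = - \frac{1}{9} - 600 = - \frac{5401}{9} \approx -600.11$)
$h{\left(L \right)} - Z = 12 \left(-256\right) - - \frac{5401}{9} = -3072 + \frac{5401}{9} = - \frac{22247}{9}$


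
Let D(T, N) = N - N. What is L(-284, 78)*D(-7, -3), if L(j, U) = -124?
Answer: 0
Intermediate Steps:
D(T, N) = 0
L(-284, 78)*D(-7, -3) = -124*0 = 0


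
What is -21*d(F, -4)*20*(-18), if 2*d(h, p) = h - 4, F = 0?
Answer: -15120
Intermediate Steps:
d(h, p) = -2 + h/2 (d(h, p) = (h - 4)/2 = (-4 + h)/2 = -2 + h/2)
-21*d(F, -4)*20*(-18) = -21*(-2 + (½)*0)*20*(-18) = -21*(-2 + 0)*20*(-18) = -21*(-2*20)*(-18) = -(-840)*(-18) = -21*720 = -15120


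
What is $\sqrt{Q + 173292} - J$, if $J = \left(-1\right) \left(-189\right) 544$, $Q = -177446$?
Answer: $-102816 + i \sqrt{4154} \approx -1.0282 \cdot 10^{5} + 64.452 i$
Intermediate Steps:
$J = 102816$ ($J = 189 \cdot 544 = 102816$)
$\sqrt{Q + 173292} - J = \sqrt{-177446 + 173292} - 102816 = \sqrt{-4154} - 102816 = i \sqrt{4154} - 102816 = -102816 + i \sqrt{4154}$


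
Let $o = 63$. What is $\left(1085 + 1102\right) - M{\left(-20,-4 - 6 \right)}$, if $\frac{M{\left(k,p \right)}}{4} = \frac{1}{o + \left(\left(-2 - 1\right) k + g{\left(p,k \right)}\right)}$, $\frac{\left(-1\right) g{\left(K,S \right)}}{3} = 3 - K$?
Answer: $\frac{45926}{21} \approx 2187.0$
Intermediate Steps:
$g{\left(K,S \right)} = -9 + 3 K$ ($g{\left(K,S \right)} = - 3 \left(3 - K\right) = -9 + 3 K$)
$M{\left(k,p \right)} = \frac{4}{54 - 3 k + 3 p}$ ($M{\left(k,p \right)} = \frac{4}{63 + \left(\left(-2 - 1\right) k + \left(-9 + 3 p\right)\right)} = \frac{4}{63 - \left(9 - 3 p + 3 k\right)} = \frac{4}{54 - 3 k + 3 p}$)
$\left(1085 + 1102\right) - M{\left(-20,-4 - 6 \right)} = \left(1085 + 1102\right) - \frac{4}{3 \left(18 - 10 - -20\right)} = 2187 - \frac{4}{3 \left(18 - 10 + 20\right)} = 2187 - \frac{4}{3 \cdot 28} = 2187 - \frac{4}{3} \cdot \frac{1}{28} = 2187 - \frac{1}{21} = \frac{45926}{21}$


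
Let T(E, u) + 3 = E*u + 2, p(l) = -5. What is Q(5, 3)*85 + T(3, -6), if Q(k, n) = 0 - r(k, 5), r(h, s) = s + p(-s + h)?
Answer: -19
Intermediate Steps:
r(h, s) = -5 + s (r(h, s) = s - 5 = -5 + s)
T(E, u) = -1 + E*u (T(E, u) = -3 + (E*u + 2) = -3 + (2 + E*u) = -1 + E*u)
Q(k, n) = 0 (Q(k, n) = 0 - (-5 + 5) = 0 - 1*0 = 0 + 0 = 0)
Q(5, 3)*85 + T(3, -6) = 0*85 + (-1 + 3*(-6)) = 0 + (-1 - 18) = 0 - 19 = -19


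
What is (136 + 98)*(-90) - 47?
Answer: -21107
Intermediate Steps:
(136 + 98)*(-90) - 47 = 234*(-90) - 47 = -21060 - 47 = -21107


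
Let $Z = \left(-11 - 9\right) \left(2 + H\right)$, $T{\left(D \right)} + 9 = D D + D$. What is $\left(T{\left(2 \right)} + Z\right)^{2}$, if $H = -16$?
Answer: $76729$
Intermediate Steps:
$T{\left(D \right)} = -9 + D + D^{2}$ ($T{\left(D \right)} = -9 + \left(D D + D\right) = -9 + \left(D^{2} + D\right) = -9 + \left(D + D^{2}\right) = -9 + D + D^{2}$)
$Z = 280$ ($Z = \left(-11 - 9\right) \left(2 - 16\right) = \left(-20\right) \left(-14\right) = 280$)
$\left(T{\left(2 \right)} + Z\right)^{2} = \left(\left(-9 + 2 + 2^{2}\right) + 280\right)^{2} = \left(\left(-9 + 2 + 4\right) + 280\right)^{2} = \left(-3 + 280\right)^{2} = 277^{2} = 76729$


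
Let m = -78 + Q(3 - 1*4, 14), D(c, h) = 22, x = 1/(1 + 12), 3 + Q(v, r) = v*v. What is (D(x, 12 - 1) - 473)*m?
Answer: 36080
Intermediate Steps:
Q(v, r) = -3 + v² (Q(v, r) = -3 + v*v = -3 + v²)
x = 1/13 ≈ 0.076923
m = -80 (m = -78 + (-3 + (3 - 1*4)²) = -78 + (-3 + (3 - 4)²) = -78 + (-3 + (-1)²) = -78 + (-3 + 1) = -78 - 2 = -80)
(D(x, 12 - 1) - 473)*m = (22 - 473)*(-80) = -451*(-80) = 36080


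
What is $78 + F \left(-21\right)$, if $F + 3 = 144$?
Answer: $-2883$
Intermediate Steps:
$F = 141$ ($F = -3 + 144 = 141$)
$78 + F \left(-21\right) = 78 + 141 \left(-21\right) = 78 - 2961 = -2883$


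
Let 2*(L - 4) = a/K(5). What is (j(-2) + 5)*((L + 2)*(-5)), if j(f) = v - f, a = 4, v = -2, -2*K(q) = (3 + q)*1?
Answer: -275/2 ≈ -137.50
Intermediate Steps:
K(q) = -3/2 - q/2 (K(q) = -(3 + q)/2 = -3/2 - q/2)
L = 7/2 (L = 4 + (4/(-3/2 - ½*5))/2 = 4 + (4/(-3/2 - 5/2))/2 = 4 + (4/(-4))/2 = 4 + (4*(-¼))/2 = 4 + (½)*(-1) = 4 - ½ = 7/2 ≈ 3.5000)
j(f) = -2 - f
(j(-2) + 5)*((L + 2)*(-5)) = ((-2 - 1*(-2)) + 5)*((7/2 + 2)*(-5)) = ((-2 + 2) + 5)*((11/2)*(-5)) = (0 + 5)*(-55/2) = 5*(-55/2) = -275/2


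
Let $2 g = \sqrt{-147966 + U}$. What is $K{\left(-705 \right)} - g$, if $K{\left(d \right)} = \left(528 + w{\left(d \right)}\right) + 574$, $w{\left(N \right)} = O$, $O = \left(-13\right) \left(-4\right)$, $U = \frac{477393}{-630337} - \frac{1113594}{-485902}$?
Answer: $1154 - \frac{i \sqrt{867521848501292259077886813}}{153141004487} \approx 1154.0 - 192.33 i$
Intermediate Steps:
$U = \frac{234986643846}{153141004487}$ ($U = 477393 \left(- \frac{1}{630337}\right) - - \frac{556797}{242951} = - \frac{477393}{630337} + \frac{556797}{242951} = \frac{234986643846}{153141004487} \approx 1.5344$)
$O = 52$
$w{\left(N \right)} = 52$
$g = \frac{i \sqrt{867521848501292259077886813}}{153141004487}$ ($g = \frac{\sqrt{-147966 + \frac{234986643846}{153141004487}}}{2} = \frac{\sqrt{- \frac{22659426883279596}{153141004487}}}{2} = \frac{\frac{2}{153141004487} i \sqrt{867521848501292259077886813}}{2} = \frac{i \sqrt{867521848501292259077886813}}{153141004487} \approx 192.33 i$)
$K{\left(d \right)} = 1154$ ($K{\left(d \right)} = \left(528 + 52\right) + 574 = 580 + 574 = 1154$)
$K{\left(-705 \right)} - g = 1154 - \frac{i \sqrt{867521848501292259077886813}}{153141004487}$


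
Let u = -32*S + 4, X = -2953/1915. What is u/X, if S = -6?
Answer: -375340/2953 ≈ -127.10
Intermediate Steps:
X = -2953/1915 (X = -2953*1/1915 = -2953/1915 ≈ -1.5420)
u = 196 (u = -32*(-6) + 4 = 192 + 4 = 196)
u/X = 196/(-2953/1915) = 196*(-1915/2953) = -375340/2953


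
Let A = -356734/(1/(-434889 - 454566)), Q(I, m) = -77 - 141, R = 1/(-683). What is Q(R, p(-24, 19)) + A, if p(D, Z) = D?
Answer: 317298839752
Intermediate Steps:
R = -1/683 ≈ -0.0014641
Q(I, m) = -218
A = 317298839970 (A = -356734/(1/(-889455)) = -356734/(-1/889455) = -356734*(-889455) = 317298839970)
Q(R, p(-24, 19)) + A = -218 + 317298839970 = 317298839752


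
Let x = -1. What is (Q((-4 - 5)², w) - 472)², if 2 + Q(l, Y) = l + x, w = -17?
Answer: 155236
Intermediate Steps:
Q(l, Y) = -3 + l (Q(l, Y) = -2 + (l - 1) = -2 + (-1 + l) = -3 + l)
(Q((-4 - 5)², w) - 472)² = ((-3 + (-4 - 5)²) - 472)² = ((-3 + (-9)²) - 472)² = ((-3 + 81) - 472)² = (78 - 472)² = (-394)² = 155236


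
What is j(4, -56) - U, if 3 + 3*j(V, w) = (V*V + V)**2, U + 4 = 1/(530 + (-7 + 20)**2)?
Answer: 95296/699 ≈ 136.33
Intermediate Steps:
U = -2795/699 (U = -4 + 1/(530 + (-7 + 20)**2) = -4 + 1/(530 + 13**2) = -4 + 1/(530 + 169) = -4 + 1/699 = -2795/699 ≈ -3.9986)
j(V, w) = -1 + (V + V**2)**2/3 (j(V, w) = -1 + (V*V + V)**2/3 = -1 + (V**2 + V)**2/3 = -1 + (V + V**2)**2/3)
j(4, -56) - U = (-1 + (1/3)*4**2*(1 + 4)**2) - 1*(-2795/699) = (-1 + (1/3)*16*5**2) + 2795/699 = (-1 + (1/3)*16*25) + 2795/699 = (-1 + 400/3) + 2795/699 = 397/3 + 2795/699 = 95296/699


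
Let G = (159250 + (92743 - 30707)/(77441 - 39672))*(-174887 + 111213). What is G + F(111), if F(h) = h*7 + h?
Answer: -382984768021892/37769 ≈ -1.0140e+10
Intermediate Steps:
F(h) = 8*h (F(h) = 7*h + h = 8*h)
G = -382984801560764/37769 (G = (159250 + 62036/37769)*(-63674) = (6014775286/37769)*(-63674) = -382984801560764/37769 ≈ -1.0140e+10)
G + F(111) = -382984801560764/37769 + 8*111 = -382984801560764/37769 + 888 = -382984768021892/37769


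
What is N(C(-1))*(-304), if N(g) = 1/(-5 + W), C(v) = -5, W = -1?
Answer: 152/3 ≈ 50.667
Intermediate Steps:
N(g) = -1/6 (N(g) = 1/(-5 - 1) = 1/(-6) = -1/6)
N(C(-1))*(-304) = -1/6*(-304) = 152/3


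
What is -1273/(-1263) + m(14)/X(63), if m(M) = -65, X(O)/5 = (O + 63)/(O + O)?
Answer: -15146/1263 ≈ -11.992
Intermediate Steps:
X(O) = 5*(63 + O)/(2*O) (X(O) = 5*((O + 63)/(O + O)) = 5*((63 + O)/((2*O))) = 5*((63 + O)*(1/(2*O))) = 5*((63 + O)/(2*O)) = 5*(63 + O)/(2*O))
-1273/(-1263) + m(14)/X(63) = -1273/(-1263) - 65*126/(5*(63 + 63)) = -1273*(-1/1263) - 65/((5/2)*(1/63)*126) = 1273/1263 - 65/5 = 1273/1263 - 65*1/5 = 1273/1263 - 13 = -15146/1263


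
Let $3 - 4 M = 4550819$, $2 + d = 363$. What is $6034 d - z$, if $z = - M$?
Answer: $1040570$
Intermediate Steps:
$d = 361$ ($d = -2 + 363 = 361$)
$M = -1137704$ ($M = \frac{3}{4} - \frac{4550819}{4} = -1137704$)
$z = 1137704$ ($z = \left(-1\right) \left(-1137704\right) = 1137704$)
$6034 d - z = 6034 \cdot 361 - 1137704 = 2178274 - 1137704 = 1040570$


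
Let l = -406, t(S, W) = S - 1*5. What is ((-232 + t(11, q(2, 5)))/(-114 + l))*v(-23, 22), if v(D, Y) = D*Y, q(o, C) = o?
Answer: -28589/130 ≈ -219.92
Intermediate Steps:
t(S, W) = -5 + S (t(S, W) = S - 5 = -5 + S)
((-232 + t(11, q(2, 5)))/(-114 + l))*v(-23, 22) = ((-232 + (-5 + 11))/(-114 - 406))*(-23*22) = ((-232 + 6)/(-520))*(-506) = -226*(-1/520)*(-506) = (113/260)*(-506) = -28589/130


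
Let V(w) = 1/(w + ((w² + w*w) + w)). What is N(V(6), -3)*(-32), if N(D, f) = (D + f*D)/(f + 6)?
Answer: 16/63 ≈ 0.25397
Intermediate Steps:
V(w) = 1/(2*w + 2*w²) (V(w) = 1/(w + ((w² + w²) + w)) = 1/(w + (2*w² + w)) = 1/(w + (w + 2*w²)) = 1/(2*w + 2*w²))
N(D, f) = (D + D*f)/(6 + f)
N(V(6), -3)*(-32) = (((½)/(6*(1 + 6)))*(1 - 3)/(6 - 3))*(-32) = (((½)*(⅙)/7)*(-2)/3)*(-32) = (((½)*(⅙)*(⅐))*(⅓)*(-2))*(-32) = ((1/84)*(⅓)*(-2))*(-32) = -1/126*(-32) = 16/63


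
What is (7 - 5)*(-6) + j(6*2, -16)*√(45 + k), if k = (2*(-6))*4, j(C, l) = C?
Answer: -12 + 12*I*√3 ≈ -12.0 + 20.785*I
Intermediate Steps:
k = -48 (k = -12*4 = -48)
(7 - 5)*(-6) + j(6*2, -16)*√(45 + k) = (7 - 5)*(-6) + (6*2)*√(45 - 48) = 2*(-6) + 12*√(-3) = -12 + 12*(I*√3) = -12 + 12*I*√3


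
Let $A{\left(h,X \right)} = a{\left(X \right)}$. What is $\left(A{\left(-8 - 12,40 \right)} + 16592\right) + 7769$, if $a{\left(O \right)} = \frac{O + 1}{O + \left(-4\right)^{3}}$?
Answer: $\frac{584623}{24} \approx 24359.0$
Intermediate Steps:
$a{\left(O \right)} = \frac{1 + O}{-64 + O}$ ($a{\left(O \right)} = \frac{1 + O}{O - 64} = \frac{1 + O}{-64 + O}$)
$A{\left(h,X \right)} = \frac{1 + X}{-64 + X}$
$\left(A{\left(-8 - 12,40 \right)} + 16592\right) + 7769 = \left(\frac{1 + 40}{-64 + 40} + 16592\right) + 7769 = \left(\frac{1}{-24} \cdot 41 + 16592\right) + 7769 = \left(\left(- \frac{1}{24}\right) 41 + 16592\right) + 7769 = \left(- \frac{41}{24} + 16592\right) + 7769 = \frac{398167}{24} + 7769 = \frac{584623}{24}$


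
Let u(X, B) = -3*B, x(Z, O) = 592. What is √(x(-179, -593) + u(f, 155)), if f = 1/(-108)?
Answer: √127 ≈ 11.269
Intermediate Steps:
f = -1/108 ≈ -0.0092593
√(x(-179, -593) + u(f, 155)) = √(592 - 3*155) = √(592 - 465) = √127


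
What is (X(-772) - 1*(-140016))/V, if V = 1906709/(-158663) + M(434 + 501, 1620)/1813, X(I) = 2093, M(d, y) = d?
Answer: -40878509204071/3308513512 ≈ -12356.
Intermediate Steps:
V = -3308513512/287656019 (V = 1906709/(-158663) + (434 + 501)/1813 = 1906709*(-1/158663) + 935*(1/1813) = -1906709/158663 + 935/1813 = -3308513512/287656019 ≈ -11.502)
(X(-772) - 1*(-140016))/V = (2093 - 1*(-140016))/(-3308513512/287656019) = (2093 + 140016)*(-287656019/3308513512) = 142109*(-287656019/3308513512) = -40878509204071/3308513512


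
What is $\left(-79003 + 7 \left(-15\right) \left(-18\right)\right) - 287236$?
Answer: $-364349$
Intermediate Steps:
$\left(-79003 + 7 \left(-15\right) \left(-18\right)\right) - 287236 = \left(-79003 - -1890\right) - 287236 = \left(-79003 + 1890\right) - 287236 = -77113 - 287236 = -364349$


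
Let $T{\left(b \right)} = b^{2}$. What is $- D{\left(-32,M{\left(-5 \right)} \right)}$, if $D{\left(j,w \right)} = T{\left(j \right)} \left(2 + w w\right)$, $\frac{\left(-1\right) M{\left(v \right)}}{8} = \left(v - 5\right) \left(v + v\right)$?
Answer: $-655362048$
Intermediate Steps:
$M{\left(v \right)} = - 16 v \left(-5 + v\right)$ ($M{\left(v \right)} = - 8 \left(v - 5\right) \left(v + v\right) = - 8 \left(-5 + v\right) 2 v = - 8 \cdot 2 v \left(-5 + v\right) = - 16 v \left(-5 + v\right)$)
$D{\left(j,w \right)} = j^{2} \left(2 + w^{2}\right)$ ($D{\left(j,w \right)} = j^{2} \left(2 + w w\right) = j^{2} \left(2 + w^{2}\right)$)
$- D{\left(-32,M{\left(-5 \right)} \right)} = - \left(-32\right)^{2} \left(2 + \left(16 \left(-5\right) \left(5 - -5\right)\right)^{2}\right) = - 1024 \left(2 + \left(16 \left(-5\right) \left(5 + 5\right)\right)^{2}\right) = - 1024 \left(2 + \left(16 \left(-5\right) 10\right)^{2}\right) = - 1024 \left(2 + \left(-800\right)^{2}\right) = - 1024 \left(2 + 640000\right) = - 1024 \cdot 640002 = \left(-1\right) 655362048 = -655362048$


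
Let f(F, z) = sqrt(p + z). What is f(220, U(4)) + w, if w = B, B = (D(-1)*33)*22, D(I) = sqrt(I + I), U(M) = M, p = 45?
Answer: 7 + 726*I*sqrt(2) ≈ 7.0 + 1026.7*I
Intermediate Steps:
D(I) = sqrt(2)*sqrt(I) (D(I) = sqrt(2*I) = sqrt(2)*sqrt(I))
f(F, z) = sqrt(45 + z)
B = 726*I*sqrt(2) (B = ((sqrt(2)*sqrt(-1))*33)*22 = ((sqrt(2)*I)*33)*22 = ((I*sqrt(2))*33)*22 = (33*I*sqrt(2))*22 = 726*I*sqrt(2) ≈ 1026.7*I)
w = 726*I*sqrt(2) ≈ 1026.7*I
f(220, U(4)) + w = sqrt(45 + 4) + 726*I*sqrt(2) = sqrt(49) + 726*I*sqrt(2) = 7 + 726*I*sqrt(2)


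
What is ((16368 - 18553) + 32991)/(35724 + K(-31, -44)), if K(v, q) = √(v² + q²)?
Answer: 1100513544/1276201279 - 30806*√2897/1276201279 ≈ 0.86104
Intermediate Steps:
K(v, q) = √(q² + v²)
((16368 - 18553) + 32991)/(35724 + K(-31, -44)) = ((16368 - 18553) + 32991)/(35724 + √((-44)² + (-31)²)) = (-2185 + 32991)/(35724 + √(1936 + 961)) = 30806/(35724 + √2897)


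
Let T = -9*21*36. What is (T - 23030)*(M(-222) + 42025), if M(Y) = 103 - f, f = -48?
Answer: -1258278784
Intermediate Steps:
T = -6804 (T = -189*36 = -6804)
M(Y) = 151 (M(Y) = 103 - 1*(-48) = 103 + 48 = 151)
(T - 23030)*(M(-222) + 42025) = (-6804 - 23030)*(151 + 42025) = -29834*42176 = -1258278784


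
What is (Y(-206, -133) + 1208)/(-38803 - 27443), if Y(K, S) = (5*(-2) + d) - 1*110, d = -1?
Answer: -1087/66246 ≈ -0.016409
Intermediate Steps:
Y(K, S) = -121 (Y(K, S) = (5*(-2) - 1) - 1*110 = (-10 - 1) - 110 = -11 - 110 = -121)
(Y(-206, -133) + 1208)/(-38803 - 27443) = (-121 + 1208)/(-38803 - 27443) = 1087/(-66246) = 1087*(-1/66246) = -1087/66246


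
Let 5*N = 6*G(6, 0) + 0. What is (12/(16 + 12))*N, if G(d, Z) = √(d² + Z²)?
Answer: 108/35 ≈ 3.0857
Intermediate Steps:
G(d, Z) = √(Z² + d²)
N = 36/5 (N = (6*√(0² + 6²) + 0)/5 = (6*√(0 + 36) + 0)/5 = (6*√36 + 0)/5 = (6*6 + 0)/5 = (36 + 0)/5 = (⅕)*36 = 36/5 ≈ 7.2000)
(12/(16 + 12))*N = (12/(16 + 12))*(36/5) = (12/28)*(36/5) = (12*(1/28))*(36/5) = (3/7)*(36/5) = 108/35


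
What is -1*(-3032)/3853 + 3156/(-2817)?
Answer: -1206308/3617967 ≈ -0.33342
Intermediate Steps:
-1*(-3032)/3853 + 3156/(-2817) = 3032*(1/3853) + 3156*(-1/2817) = 3032/3853 - 1052/939 = -1206308/3617967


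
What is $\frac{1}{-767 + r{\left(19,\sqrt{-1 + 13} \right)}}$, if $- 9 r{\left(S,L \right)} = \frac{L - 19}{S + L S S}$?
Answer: $- \frac{48567523797}{37251306950014} - \frac{30951 \sqrt{3}}{18625653475007} \approx -0.0013038$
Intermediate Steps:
$r{\left(S,L \right)} = - \frac{-19 + L}{9 \left(S + L S^{2}\right)}$ ($r{\left(S,L \right)} = - \frac{\left(L - 19\right) \frac{1}{S + L S S}}{9} = - \frac{\left(-19 + L\right) \frac{1}{S + L S^{2}}}{9} = - \frac{\frac{1}{S + L S^{2}} \left(-19 + L\right)}{9} = - \frac{-19 + L}{9 \left(S + L S^{2}\right)}$)
$\frac{1}{-767 + r{\left(19,\sqrt{-1 + 13} \right)}} = \frac{1}{-767 + \frac{19 - \sqrt{-1 + 13}}{9 \cdot 19 \left(1 + \sqrt{-1 + 13} \cdot 19\right)}} = \frac{1}{-767 + \frac{1}{9} \cdot \frac{1}{19} \frac{1}{1 + \sqrt{12} \cdot 19} \left(19 - \sqrt{12}\right)} = \frac{1}{-767 + \frac{1}{9} \cdot \frac{1}{19} \frac{1}{1 + 2 \sqrt{3} \cdot 19} \left(19 - 2 \sqrt{3}\right)} = \frac{1}{-767 + \frac{1}{9} \cdot \frac{1}{19} \frac{1}{1 + 38 \sqrt{3}} \left(19 - 2 \sqrt{3}\right)} = \frac{1}{-767 + \frac{19 - 2 \sqrt{3}}{171 \left(1 + 38 \sqrt{3}\right)}}$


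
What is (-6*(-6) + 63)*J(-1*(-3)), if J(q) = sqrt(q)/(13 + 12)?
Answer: 99*sqrt(3)/25 ≈ 6.8589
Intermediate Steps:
J(q) = sqrt(q)/25
(-6*(-6) + 63)*J(-1*(-3)) = (-6*(-6) + 63)*(sqrt(-1*(-3))/25) = (36 + 63)*(sqrt(3)/25) = 99*(sqrt(3)/25) = 99*sqrt(3)/25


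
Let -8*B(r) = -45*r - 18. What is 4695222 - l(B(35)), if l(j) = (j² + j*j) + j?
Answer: 147703083/32 ≈ 4.6157e+6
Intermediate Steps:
B(r) = 9/4 + 45*r/8 (B(r) = -(-45*r - 18)/8 = -(-18 - 45*r)/8 = 9/4 + 45*r/8)
l(j) = j + 2*j² (l(j) = (j² + j²) + j = 2*j² + j = j + 2*j²)
4695222 - l(B(35)) = 4695222 - (9/4 + (45/8)*35)*(1 + 2*(9/4 + (45/8)*35)) = 4695222 - (9/4 + 1575/8)*(1 + 2*(9/4 + 1575/8)) = 4695222 - 1593*(1 + 2*(1593/8))/8 = 4695222 - 1593*(1 + 1593/4)/8 = 4695222 - 1593*1597/(8*4) = 4695222 - 1*2544021/32 = 4695222 - 2544021/32 = 147703083/32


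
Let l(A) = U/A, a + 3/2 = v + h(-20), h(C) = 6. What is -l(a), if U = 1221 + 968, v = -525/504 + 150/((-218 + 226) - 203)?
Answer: -682968/839 ≈ -814.03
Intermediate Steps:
v = -565/312 (v = -525*1/504 + 150/(8 - 203) = -25/24 + 150/(-195) = -25/24 + 150*(-1/195) = -25/24 - 10/13 = -565/312 ≈ -1.8109)
U = 2189
a = 839/312 (a = -3/2 + (-565/312 + 6) = -3/2 + 1307/312 = 839/312 ≈ 2.6891)
l(A) = 2189/A
-l(a) = -2189/839/312 = -2189*312/839 = -1*682968/839 = -682968/839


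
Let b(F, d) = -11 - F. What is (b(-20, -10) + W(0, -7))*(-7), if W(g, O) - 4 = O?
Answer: -42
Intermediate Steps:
W(g, O) = 4 + O
(b(-20, -10) + W(0, -7))*(-7) = ((-11 - 1*(-20)) + (4 - 7))*(-7) = ((-11 + 20) - 3)*(-7) = (9 - 3)*(-7) = 6*(-7) = -42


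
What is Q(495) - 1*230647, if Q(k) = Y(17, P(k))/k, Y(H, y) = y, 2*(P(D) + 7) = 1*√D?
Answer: -114170272/495 + √55/330 ≈ -2.3065e+5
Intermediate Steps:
P(D) = -7 + √D/2 (P(D) = -7 + (1*√D)/2 = -7 + √D/2)
Q(k) = (-7 + √k/2)/k
Q(495) - 1*230647 = (½)*(-14 + √495)/495 - 1*230647 = (½)*(1/495)*(-14 + 3*√55) - 230647 = (-7/495 + √55/330) - 230647 = -114170272/495 + √55/330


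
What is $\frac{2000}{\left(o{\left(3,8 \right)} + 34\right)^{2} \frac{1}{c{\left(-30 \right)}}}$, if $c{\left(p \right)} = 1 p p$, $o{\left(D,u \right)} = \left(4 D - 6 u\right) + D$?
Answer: $1800000$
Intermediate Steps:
$o{\left(D,u \right)} = - 6 u + 5 D$ ($o{\left(D,u \right)} = \left(- 6 u + 4 D\right) + D = - 6 u + 5 D$)
$c{\left(p \right)} = p^{2}$ ($c{\left(p \right)} = p p = p^{2}$)
$\frac{2000}{\left(o{\left(3,8 \right)} + 34\right)^{2} \frac{1}{c{\left(-30 \right)}}} = \frac{2000}{\left(\left(\left(-6\right) 8 + 5 \cdot 3\right) + 34\right)^{2} \frac{1}{\left(-30\right)^{2}}} = \frac{2000}{\left(\left(-48 + 15\right) + 34\right)^{2} \cdot \frac{1}{900}} = \frac{2000}{\left(-33 + 34\right)^{2} \cdot \frac{1}{900}} = \frac{2000}{1^{2} \cdot \frac{1}{900}} = \frac{2000}{1 \cdot \frac{1}{900}} = 2000 \frac{1}{\frac{1}{900}} = 2000 \cdot 900 = 1800000$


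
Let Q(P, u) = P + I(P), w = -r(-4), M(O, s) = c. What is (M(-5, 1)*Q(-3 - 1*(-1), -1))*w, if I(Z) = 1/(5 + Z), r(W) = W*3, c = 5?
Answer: -100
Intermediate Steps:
r(W) = 3*W
M(O, s) = 5
w = 12 (w = -3*(-4) = -1*(-12) = 12)
Q(P, u) = P + 1/(5 + P)
(M(-5, 1)*Q(-3 - 1*(-1), -1))*w = (5*((1 + (-3 - 1*(-1))*(5 + (-3 - 1*(-1))))/(5 + (-3 - 1*(-1)))))*12 = (5*((1 + (-3 + 1)*(5 + (-3 + 1)))/(5 + (-3 + 1))))*12 = (5*((1 - 2*(5 - 2))/(5 - 2)))*12 = (5*((1 - 2*3)/3))*12 = (5*((1 - 6)/3))*12 = (5*((⅓)*(-5)))*12 = (5*(-5/3))*12 = -25/3*12 = -100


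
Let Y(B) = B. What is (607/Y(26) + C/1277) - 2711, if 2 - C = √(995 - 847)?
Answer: -89235431/33202 - 2*√37/1277 ≈ -2687.7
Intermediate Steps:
C = 2 - 2*√37 (C = 2 - √(995 - 847) = 2 - √148 = 2 - 2*√37 ≈ -10.166)
(607/Y(26) + C/1277) - 2711 = (607/26 + (2 - 2*√37)/1277) - 2711 = (607*(1/26) + (2 - 2*√37)*(1/1277)) - 2711 = (607/26 + (2/1277 - 2*√37/1277)) - 2711 = (775191/33202 - 2*√37/1277) - 2711 = -89235431/33202 - 2*√37/1277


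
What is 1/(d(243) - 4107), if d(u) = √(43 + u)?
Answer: -4107/16867163 - √286/16867163 ≈ -0.00024449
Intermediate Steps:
1/(d(243) - 4107) = 1/(√(43 + 243) - 4107) = 1/(√286 - 4107) = 1/(-4107 + √286)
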